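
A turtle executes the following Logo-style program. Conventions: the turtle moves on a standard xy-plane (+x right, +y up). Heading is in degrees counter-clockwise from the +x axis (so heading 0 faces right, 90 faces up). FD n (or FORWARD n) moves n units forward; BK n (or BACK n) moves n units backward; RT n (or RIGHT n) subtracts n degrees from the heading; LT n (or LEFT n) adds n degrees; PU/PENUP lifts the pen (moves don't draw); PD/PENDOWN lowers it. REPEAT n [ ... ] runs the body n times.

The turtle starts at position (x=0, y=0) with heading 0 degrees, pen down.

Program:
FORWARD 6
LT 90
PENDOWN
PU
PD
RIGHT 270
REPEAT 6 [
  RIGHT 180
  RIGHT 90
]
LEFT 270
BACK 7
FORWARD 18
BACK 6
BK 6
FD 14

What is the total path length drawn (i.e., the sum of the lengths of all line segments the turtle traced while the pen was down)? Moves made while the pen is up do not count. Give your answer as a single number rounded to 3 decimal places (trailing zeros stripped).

Answer: 57

Derivation:
Executing turtle program step by step:
Start: pos=(0,0), heading=0, pen down
FD 6: (0,0) -> (6,0) [heading=0, draw]
LT 90: heading 0 -> 90
PD: pen down
PU: pen up
PD: pen down
RT 270: heading 90 -> 180
REPEAT 6 [
  -- iteration 1/6 --
  RT 180: heading 180 -> 0
  RT 90: heading 0 -> 270
  -- iteration 2/6 --
  RT 180: heading 270 -> 90
  RT 90: heading 90 -> 0
  -- iteration 3/6 --
  RT 180: heading 0 -> 180
  RT 90: heading 180 -> 90
  -- iteration 4/6 --
  RT 180: heading 90 -> 270
  RT 90: heading 270 -> 180
  -- iteration 5/6 --
  RT 180: heading 180 -> 0
  RT 90: heading 0 -> 270
  -- iteration 6/6 --
  RT 180: heading 270 -> 90
  RT 90: heading 90 -> 0
]
LT 270: heading 0 -> 270
BK 7: (6,0) -> (6,7) [heading=270, draw]
FD 18: (6,7) -> (6,-11) [heading=270, draw]
BK 6: (6,-11) -> (6,-5) [heading=270, draw]
BK 6: (6,-5) -> (6,1) [heading=270, draw]
FD 14: (6,1) -> (6,-13) [heading=270, draw]
Final: pos=(6,-13), heading=270, 6 segment(s) drawn

Segment lengths:
  seg 1: (0,0) -> (6,0), length = 6
  seg 2: (6,0) -> (6,7), length = 7
  seg 3: (6,7) -> (6,-11), length = 18
  seg 4: (6,-11) -> (6,-5), length = 6
  seg 5: (6,-5) -> (6,1), length = 6
  seg 6: (6,1) -> (6,-13), length = 14
Total = 57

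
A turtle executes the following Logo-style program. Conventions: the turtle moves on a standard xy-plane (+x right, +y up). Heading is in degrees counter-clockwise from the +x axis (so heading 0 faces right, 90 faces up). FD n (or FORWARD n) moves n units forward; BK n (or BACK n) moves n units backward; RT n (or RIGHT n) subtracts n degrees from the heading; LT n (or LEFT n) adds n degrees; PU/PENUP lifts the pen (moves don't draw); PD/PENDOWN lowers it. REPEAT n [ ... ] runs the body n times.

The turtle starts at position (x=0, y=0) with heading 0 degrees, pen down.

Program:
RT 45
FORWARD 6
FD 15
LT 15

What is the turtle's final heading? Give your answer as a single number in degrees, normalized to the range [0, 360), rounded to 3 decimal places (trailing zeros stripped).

Answer: 330

Derivation:
Executing turtle program step by step:
Start: pos=(0,0), heading=0, pen down
RT 45: heading 0 -> 315
FD 6: (0,0) -> (4.243,-4.243) [heading=315, draw]
FD 15: (4.243,-4.243) -> (14.849,-14.849) [heading=315, draw]
LT 15: heading 315 -> 330
Final: pos=(14.849,-14.849), heading=330, 2 segment(s) drawn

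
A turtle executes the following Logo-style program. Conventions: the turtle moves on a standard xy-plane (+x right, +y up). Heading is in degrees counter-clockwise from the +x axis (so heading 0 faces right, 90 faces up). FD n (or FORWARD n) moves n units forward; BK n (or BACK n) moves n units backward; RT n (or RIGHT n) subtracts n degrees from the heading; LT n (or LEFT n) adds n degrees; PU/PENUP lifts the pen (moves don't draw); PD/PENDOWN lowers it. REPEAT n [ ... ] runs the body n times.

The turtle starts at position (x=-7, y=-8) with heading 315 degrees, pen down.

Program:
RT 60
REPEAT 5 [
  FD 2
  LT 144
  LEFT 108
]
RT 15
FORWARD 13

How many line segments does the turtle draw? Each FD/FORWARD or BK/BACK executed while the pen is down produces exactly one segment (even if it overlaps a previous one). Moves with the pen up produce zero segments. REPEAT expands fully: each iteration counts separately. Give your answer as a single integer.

Answer: 6

Derivation:
Executing turtle program step by step:
Start: pos=(-7,-8), heading=315, pen down
RT 60: heading 315 -> 255
REPEAT 5 [
  -- iteration 1/5 --
  FD 2: (-7,-8) -> (-7.518,-9.932) [heading=255, draw]
  LT 144: heading 255 -> 39
  LT 108: heading 39 -> 147
  -- iteration 2/5 --
  FD 2: (-7.518,-9.932) -> (-9.195,-8.843) [heading=147, draw]
  LT 144: heading 147 -> 291
  LT 108: heading 291 -> 39
  -- iteration 3/5 --
  FD 2: (-9.195,-8.843) -> (-7.641,-7.584) [heading=39, draw]
  LT 144: heading 39 -> 183
  LT 108: heading 183 -> 291
  -- iteration 4/5 --
  FD 2: (-7.641,-7.584) -> (-6.924,-9.451) [heading=291, draw]
  LT 144: heading 291 -> 75
  LT 108: heading 75 -> 183
  -- iteration 5/5 --
  FD 2: (-6.924,-9.451) -> (-8.921,-9.556) [heading=183, draw]
  LT 144: heading 183 -> 327
  LT 108: heading 327 -> 75
]
RT 15: heading 75 -> 60
FD 13: (-8.921,-9.556) -> (-2.421,1.703) [heading=60, draw]
Final: pos=(-2.421,1.703), heading=60, 6 segment(s) drawn
Segments drawn: 6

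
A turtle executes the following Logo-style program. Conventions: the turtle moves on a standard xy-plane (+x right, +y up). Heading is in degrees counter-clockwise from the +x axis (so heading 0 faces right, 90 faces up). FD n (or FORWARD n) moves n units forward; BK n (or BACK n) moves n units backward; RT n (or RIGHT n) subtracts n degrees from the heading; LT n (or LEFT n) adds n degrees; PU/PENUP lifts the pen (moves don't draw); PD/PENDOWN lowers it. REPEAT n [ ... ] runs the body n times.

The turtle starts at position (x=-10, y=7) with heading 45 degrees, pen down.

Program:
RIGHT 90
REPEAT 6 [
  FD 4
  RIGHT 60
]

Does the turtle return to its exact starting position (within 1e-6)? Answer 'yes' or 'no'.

Answer: yes

Derivation:
Executing turtle program step by step:
Start: pos=(-10,7), heading=45, pen down
RT 90: heading 45 -> 315
REPEAT 6 [
  -- iteration 1/6 --
  FD 4: (-10,7) -> (-7.172,4.172) [heading=315, draw]
  RT 60: heading 315 -> 255
  -- iteration 2/6 --
  FD 4: (-7.172,4.172) -> (-8.207,0.308) [heading=255, draw]
  RT 60: heading 255 -> 195
  -- iteration 3/6 --
  FD 4: (-8.207,0.308) -> (-12.071,-0.727) [heading=195, draw]
  RT 60: heading 195 -> 135
  -- iteration 4/6 --
  FD 4: (-12.071,-0.727) -> (-14.899,2.101) [heading=135, draw]
  RT 60: heading 135 -> 75
  -- iteration 5/6 --
  FD 4: (-14.899,2.101) -> (-13.864,5.965) [heading=75, draw]
  RT 60: heading 75 -> 15
  -- iteration 6/6 --
  FD 4: (-13.864,5.965) -> (-10,7) [heading=15, draw]
  RT 60: heading 15 -> 315
]
Final: pos=(-10,7), heading=315, 6 segment(s) drawn

Start position: (-10, 7)
Final position: (-10, 7)
Distance = 0; < 1e-6 -> CLOSED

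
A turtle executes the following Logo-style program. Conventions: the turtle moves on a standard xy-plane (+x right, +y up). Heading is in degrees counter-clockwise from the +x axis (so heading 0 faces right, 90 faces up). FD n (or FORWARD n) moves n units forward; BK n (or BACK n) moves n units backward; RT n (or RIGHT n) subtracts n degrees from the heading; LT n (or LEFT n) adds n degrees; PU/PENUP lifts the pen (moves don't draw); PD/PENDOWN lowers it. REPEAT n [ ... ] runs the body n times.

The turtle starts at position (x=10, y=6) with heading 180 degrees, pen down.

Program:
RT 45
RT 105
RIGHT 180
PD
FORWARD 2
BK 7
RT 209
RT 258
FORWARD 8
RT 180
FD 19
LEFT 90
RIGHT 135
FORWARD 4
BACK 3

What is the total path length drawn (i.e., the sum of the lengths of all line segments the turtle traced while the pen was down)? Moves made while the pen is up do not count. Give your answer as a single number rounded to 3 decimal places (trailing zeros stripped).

Executing turtle program step by step:
Start: pos=(10,6), heading=180, pen down
RT 45: heading 180 -> 135
RT 105: heading 135 -> 30
RT 180: heading 30 -> 210
PD: pen down
FD 2: (10,6) -> (8.268,5) [heading=210, draw]
BK 7: (8.268,5) -> (14.33,8.5) [heading=210, draw]
RT 209: heading 210 -> 1
RT 258: heading 1 -> 103
FD 8: (14.33,8.5) -> (12.531,16.295) [heading=103, draw]
RT 180: heading 103 -> 283
FD 19: (12.531,16.295) -> (16.805,-2.218) [heading=283, draw]
LT 90: heading 283 -> 13
RT 135: heading 13 -> 238
FD 4: (16.805,-2.218) -> (14.685,-5.61) [heading=238, draw]
BK 3: (14.685,-5.61) -> (16.275,-3.066) [heading=238, draw]
Final: pos=(16.275,-3.066), heading=238, 6 segment(s) drawn

Segment lengths:
  seg 1: (10,6) -> (8.268,5), length = 2
  seg 2: (8.268,5) -> (14.33,8.5), length = 7
  seg 3: (14.33,8.5) -> (12.531,16.295), length = 8
  seg 4: (12.531,16.295) -> (16.805,-2.218), length = 19
  seg 5: (16.805,-2.218) -> (14.685,-5.61), length = 4
  seg 6: (14.685,-5.61) -> (16.275,-3.066), length = 3
Total = 43

Answer: 43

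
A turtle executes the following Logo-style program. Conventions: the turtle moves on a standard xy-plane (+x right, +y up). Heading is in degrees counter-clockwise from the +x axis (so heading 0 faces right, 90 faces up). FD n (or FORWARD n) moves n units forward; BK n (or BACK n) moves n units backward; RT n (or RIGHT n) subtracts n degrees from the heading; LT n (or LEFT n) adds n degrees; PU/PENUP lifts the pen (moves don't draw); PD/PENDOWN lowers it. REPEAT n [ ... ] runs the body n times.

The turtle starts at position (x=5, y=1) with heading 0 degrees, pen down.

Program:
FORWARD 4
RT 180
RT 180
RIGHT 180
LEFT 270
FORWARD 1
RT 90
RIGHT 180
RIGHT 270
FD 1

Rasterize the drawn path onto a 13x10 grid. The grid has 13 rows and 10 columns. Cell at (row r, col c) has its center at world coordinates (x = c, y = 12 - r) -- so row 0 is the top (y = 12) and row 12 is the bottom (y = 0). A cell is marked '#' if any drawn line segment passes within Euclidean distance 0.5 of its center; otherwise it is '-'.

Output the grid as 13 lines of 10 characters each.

Segment 0: (5,1) -> (9,1)
Segment 1: (9,1) -> (9,2)
Segment 2: (9,2) -> (9,1)

Answer: ----------
----------
----------
----------
----------
----------
----------
----------
----------
----------
---------#
-----#####
----------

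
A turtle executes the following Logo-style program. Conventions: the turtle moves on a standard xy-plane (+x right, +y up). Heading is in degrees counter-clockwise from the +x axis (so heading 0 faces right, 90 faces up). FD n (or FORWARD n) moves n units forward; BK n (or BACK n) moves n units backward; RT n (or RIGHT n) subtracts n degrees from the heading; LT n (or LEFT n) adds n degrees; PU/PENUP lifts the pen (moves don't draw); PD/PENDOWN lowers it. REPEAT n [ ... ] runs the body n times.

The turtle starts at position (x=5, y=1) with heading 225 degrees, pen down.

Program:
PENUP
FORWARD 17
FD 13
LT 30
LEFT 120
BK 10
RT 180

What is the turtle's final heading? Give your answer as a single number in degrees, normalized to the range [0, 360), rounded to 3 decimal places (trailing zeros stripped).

Executing turtle program step by step:
Start: pos=(5,1), heading=225, pen down
PU: pen up
FD 17: (5,1) -> (-7.021,-11.021) [heading=225, move]
FD 13: (-7.021,-11.021) -> (-16.213,-20.213) [heading=225, move]
LT 30: heading 225 -> 255
LT 120: heading 255 -> 15
BK 10: (-16.213,-20.213) -> (-25.872,-22.801) [heading=15, move]
RT 180: heading 15 -> 195
Final: pos=(-25.872,-22.801), heading=195, 0 segment(s) drawn

Answer: 195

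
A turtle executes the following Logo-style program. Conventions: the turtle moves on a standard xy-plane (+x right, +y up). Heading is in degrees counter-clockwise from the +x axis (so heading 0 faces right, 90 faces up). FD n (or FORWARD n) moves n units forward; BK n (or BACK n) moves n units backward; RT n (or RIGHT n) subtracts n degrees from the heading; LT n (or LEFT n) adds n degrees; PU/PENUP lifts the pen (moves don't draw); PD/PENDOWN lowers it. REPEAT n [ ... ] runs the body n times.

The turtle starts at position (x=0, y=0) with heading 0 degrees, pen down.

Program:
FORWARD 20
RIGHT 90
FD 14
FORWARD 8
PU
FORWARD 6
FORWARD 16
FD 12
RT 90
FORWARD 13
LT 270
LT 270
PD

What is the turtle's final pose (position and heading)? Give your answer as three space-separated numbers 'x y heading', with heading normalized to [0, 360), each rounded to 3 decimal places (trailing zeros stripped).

Answer: 7 -56 0

Derivation:
Executing turtle program step by step:
Start: pos=(0,0), heading=0, pen down
FD 20: (0,0) -> (20,0) [heading=0, draw]
RT 90: heading 0 -> 270
FD 14: (20,0) -> (20,-14) [heading=270, draw]
FD 8: (20,-14) -> (20,-22) [heading=270, draw]
PU: pen up
FD 6: (20,-22) -> (20,-28) [heading=270, move]
FD 16: (20,-28) -> (20,-44) [heading=270, move]
FD 12: (20,-44) -> (20,-56) [heading=270, move]
RT 90: heading 270 -> 180
FD 13: (20,-56) -> (7,-56) [heading=180, move]
LT 270: heading 180 -> 90
LT 270: heading 90 -> 0
PD: pen down
Final: pos=(7,-56), heading=0, 3 segment(s) drawn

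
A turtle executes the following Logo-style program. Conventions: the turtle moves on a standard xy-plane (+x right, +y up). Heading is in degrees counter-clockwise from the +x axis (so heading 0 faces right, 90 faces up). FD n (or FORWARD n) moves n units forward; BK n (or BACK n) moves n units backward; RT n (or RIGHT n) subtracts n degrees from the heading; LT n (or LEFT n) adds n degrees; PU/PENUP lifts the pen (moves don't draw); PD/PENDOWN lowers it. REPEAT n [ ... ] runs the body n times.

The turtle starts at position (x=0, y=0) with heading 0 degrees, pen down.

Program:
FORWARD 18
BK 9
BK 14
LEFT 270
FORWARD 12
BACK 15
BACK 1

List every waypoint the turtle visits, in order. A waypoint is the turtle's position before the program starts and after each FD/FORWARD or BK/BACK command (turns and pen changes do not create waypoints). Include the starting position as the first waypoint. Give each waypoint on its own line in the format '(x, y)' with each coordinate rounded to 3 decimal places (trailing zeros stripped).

Executing turtle program step by step:
Start: pos=(0,0), heading=0, pen down
FD 18: (0,0) -> (18,0) [heading=0, draw]
BK 9: (18,0) -> (9,0) [heading=0, draw]
BK 14: (9,0) -> (-5,0) [heading=0, draw]
LT 270: heading 0 -> 270
FD 12: (-5,0) -> (-5,-12) [heading=270, draw]
BK 15: (-5,-12) -> (-5,3) [heading=270, draw]
BK 1: (-5,3) -> (-5,4) [heading=270, draw]
Final: pos=(-5,4), heading=270, 6 segment(s) drawn
Waypoints (7 total):
(0, 0)
(18, 0)
(9, 0)
(-5, 0)
(-5, -12)
(-5, 3)
(-5, 4)

Answer: (0, 0)
(18, 0)
(9, 0)
(-5, 0)
(-5, -12)
(-5, 3)
(-5, 4)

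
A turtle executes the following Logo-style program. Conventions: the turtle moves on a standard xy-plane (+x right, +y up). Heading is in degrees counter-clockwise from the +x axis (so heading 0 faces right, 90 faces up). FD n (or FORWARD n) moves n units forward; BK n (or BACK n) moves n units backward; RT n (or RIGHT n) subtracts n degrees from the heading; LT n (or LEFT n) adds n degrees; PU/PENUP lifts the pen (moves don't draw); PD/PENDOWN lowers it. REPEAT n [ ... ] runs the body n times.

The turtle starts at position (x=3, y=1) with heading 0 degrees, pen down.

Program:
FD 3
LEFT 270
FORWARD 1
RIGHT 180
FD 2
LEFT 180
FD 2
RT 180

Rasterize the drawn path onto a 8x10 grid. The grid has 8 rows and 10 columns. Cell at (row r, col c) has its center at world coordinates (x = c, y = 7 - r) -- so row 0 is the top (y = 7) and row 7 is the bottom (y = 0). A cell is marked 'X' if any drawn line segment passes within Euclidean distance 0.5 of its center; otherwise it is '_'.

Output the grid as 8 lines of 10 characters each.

Answer: __________
__________
__________
__________
__________
______X___
___XXXX___
______X___

Derivation:
Segment 0: (3,1) -> (6,1)
Segment 1: (6,1) -> (6,0)
Segment 2: (6,0) -> (6,2)
Segment 3: (6,2) -> (6,0)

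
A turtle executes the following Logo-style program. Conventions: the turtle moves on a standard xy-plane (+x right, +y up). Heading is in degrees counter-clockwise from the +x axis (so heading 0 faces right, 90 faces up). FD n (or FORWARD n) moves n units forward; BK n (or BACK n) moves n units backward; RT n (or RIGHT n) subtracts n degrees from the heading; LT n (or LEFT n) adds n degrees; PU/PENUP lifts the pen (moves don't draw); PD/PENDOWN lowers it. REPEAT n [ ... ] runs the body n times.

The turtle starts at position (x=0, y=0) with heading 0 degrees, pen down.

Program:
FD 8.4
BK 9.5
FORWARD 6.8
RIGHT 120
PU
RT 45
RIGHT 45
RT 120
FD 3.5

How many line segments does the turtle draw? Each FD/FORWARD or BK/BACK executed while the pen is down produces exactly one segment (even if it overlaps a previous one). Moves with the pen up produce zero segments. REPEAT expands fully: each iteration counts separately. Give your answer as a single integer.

Answer: 3

Derivation:
Executing turtle program step by step:
Start: pos=(0,0), heading=0, pen down
FD 8.4: (0,0) -> (8.4,0) [heading=0, draw]
BK 9.5: (8.4,0) -> (-1.1,0) [heading=0, draw]
FD 6.8: (-1.1,0) -> (5.7,0) [heading=0, draw]
RT 120: heading 0 -> 240
PU: pen up
RT 45: heading 240 -> 195
RT 45: heading 195 -> 150
RT 120: heading 150 -> 30
FD 3.5: (5.7,0) -> (8.731,1.75) [heading=30, move]
Final: pos=(8.731,1.75), heading=30, 3 segment(s) drawn
Segments drawn: 3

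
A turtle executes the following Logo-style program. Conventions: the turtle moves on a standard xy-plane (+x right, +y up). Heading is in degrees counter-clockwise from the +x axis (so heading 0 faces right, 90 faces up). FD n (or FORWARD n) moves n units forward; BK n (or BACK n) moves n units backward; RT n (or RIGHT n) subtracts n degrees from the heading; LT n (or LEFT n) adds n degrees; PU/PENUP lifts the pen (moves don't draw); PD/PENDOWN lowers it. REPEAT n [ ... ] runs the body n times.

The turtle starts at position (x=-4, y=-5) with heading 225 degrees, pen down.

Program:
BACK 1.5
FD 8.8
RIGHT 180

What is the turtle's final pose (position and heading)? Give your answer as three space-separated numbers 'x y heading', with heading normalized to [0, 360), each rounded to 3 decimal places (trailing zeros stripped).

Executing turtle program step by step:
Start: pos=(-4,-5), heading=225, pen down
BK 1.5: (-4,-5) -> (-2.939,-3.939) [heading=225, draw]
FD 8.8: (-2.939,-3.939) -> (-9.162,-10.162) [heading=225, draw]
RT 180: heading 225 -> 45
Final: pos=(-9.162,-10.162), heading=45, 2 segment(s) drawn

Answer: -9.162 -10.162 45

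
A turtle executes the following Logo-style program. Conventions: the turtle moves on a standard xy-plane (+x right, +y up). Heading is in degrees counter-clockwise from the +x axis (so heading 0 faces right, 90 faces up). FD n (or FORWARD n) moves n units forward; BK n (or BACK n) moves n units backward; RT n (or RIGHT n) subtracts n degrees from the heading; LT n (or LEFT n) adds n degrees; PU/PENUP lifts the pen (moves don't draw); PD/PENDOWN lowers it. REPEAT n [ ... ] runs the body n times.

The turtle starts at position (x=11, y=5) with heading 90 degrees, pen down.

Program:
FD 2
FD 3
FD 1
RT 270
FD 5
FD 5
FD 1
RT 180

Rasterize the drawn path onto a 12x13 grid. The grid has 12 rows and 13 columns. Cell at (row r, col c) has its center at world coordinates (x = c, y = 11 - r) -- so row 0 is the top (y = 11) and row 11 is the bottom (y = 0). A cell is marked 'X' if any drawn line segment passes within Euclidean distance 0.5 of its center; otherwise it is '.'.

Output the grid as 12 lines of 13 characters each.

Segment 0: (11,5) -> (11,7)
Segment 1: (11,7) -> (11,10)
Segment 2: (11,10) -> (11,11)
Segment 3: (11,11) -> (6,11)
Segment 4: (6,11) -> (1,11)
Segment 5: (1,11) -> (0,11)

Answer: XXXXXXXXXXXX.
...........X.
...........X.
...........X.
...........X.
...........X.
...........X.
.............
.............
.............
.............
.............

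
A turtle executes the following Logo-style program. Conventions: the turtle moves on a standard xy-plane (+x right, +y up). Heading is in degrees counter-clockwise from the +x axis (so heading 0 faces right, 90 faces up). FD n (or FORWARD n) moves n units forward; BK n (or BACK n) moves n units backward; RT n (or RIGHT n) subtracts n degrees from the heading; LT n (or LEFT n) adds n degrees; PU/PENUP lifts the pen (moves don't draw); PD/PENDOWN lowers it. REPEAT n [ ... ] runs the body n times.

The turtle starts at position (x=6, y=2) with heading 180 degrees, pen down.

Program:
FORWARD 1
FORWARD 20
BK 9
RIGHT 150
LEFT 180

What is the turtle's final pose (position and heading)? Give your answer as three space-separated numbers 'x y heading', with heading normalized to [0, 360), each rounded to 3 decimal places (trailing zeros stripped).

Executing turtle program step by step:
Start: pos=(6,2), heading=180, pen down
FD 1: (6,2) -> (5,2) [heading=180, draw]
FD 20: (5,2) -> (-15,2) [heading=180, draw]
BK 9: (-15,2) -> (-6,2) [heading=180, draw]
RT 150: heading 180 -> 30
LT 180: heading 30 -> 210
Final: pos=(-6,2), heading=210, 3 segment(s) drawn

Answer: -6 2 210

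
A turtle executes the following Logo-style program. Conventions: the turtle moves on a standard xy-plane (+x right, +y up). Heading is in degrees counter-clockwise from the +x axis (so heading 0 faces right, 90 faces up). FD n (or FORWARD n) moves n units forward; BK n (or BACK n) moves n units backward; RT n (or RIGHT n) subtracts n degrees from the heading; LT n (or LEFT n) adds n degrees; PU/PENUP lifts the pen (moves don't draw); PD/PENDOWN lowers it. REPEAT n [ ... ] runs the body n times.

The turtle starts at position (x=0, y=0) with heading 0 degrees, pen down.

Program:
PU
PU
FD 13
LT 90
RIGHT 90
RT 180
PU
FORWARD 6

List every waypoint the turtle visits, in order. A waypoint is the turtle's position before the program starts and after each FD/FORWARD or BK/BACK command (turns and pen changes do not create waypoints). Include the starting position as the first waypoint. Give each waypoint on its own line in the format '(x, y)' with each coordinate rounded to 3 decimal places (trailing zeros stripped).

Executing turtle program step by step:
Start: pos=(0,0), heading=0, pen down
PU: pen up
PU: pen up
FD 13: (0,0) -> (13,0) [heading=0, move]
LT 90: heading 0 -> 90
RT 90: heading 90 -> 0
RT 180: heading 0 -> 180
PU: pen up
FD 6: (13,0) -> (7,0) [heading=180, move]
Final: pos=(7,0), heading=180, 0 segment(s) drawn
Waypoints (3 total):
(0, 0)
(13, 0)
(7, 0)

Answer: (0, 0)
(13, 0)
(7, 0)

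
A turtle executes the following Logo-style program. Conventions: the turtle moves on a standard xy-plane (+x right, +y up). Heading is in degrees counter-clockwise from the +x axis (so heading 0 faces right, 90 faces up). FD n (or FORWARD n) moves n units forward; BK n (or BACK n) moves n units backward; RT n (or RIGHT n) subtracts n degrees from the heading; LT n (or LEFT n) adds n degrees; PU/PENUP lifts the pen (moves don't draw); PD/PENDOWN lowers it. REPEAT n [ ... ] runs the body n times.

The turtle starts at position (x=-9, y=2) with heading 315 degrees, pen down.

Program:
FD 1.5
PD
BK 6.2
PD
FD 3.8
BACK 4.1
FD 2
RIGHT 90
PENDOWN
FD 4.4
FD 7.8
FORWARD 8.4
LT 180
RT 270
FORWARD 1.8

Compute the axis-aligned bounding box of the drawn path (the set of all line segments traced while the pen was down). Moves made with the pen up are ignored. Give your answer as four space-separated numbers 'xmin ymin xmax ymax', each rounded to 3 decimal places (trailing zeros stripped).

Answer: -26.961 -10.445 -7.939 5.536

Derivation:
Executing turtle program step by step:
Start: pos=(-9,2), heading=315, pen down
FD 1.5: (-9,2) -> (-7.939,0.939) [heading=315, draw]
PD: pen down
BK 6.2: (-7.939,0.939) -> (-12.323,5.323) [heading=315, draw]
PD: pen down
FD 3.8: (-12.323,5.323) -> (-9.636,2.636) [heading=315, draw]
BK 4.1: (-9.636,2.636) -> (-12.536,5.536) [heading=315, draw]
FD 2: (-12.536,5.536) -> (-11.121,4.121) [heading=315, draw]
RT 90: heading 315 -> 225
PD: pen down
FD 4.4: (-11.121,4.121) -> (-14.233,1.01) [heading=225, draw]
FD 7.8: (-14.233,1.01) -> (-19.748,-4.505) [heading=225, draw]
FD 8.4: (-19.748,-4.505) -> (-25.688,-10.445) [heading=225, draw]
LT 180: heading 225 -> 45
RT 270: heading 45 -> 135
FD 1.8: (-25.688,-10.445) -> (-26.961,-9.172) [heading=135, draw]
Final: pos=(-26.961,-9.172), heading=135, 9 segment(s) drawn

Segment endpoints: x in {-26.961, -25.688, -19.748, -14.233, -12.536, -12.323, -11.121, -9.636, -9, -7.939}, y in {-10.445, -9.172, -4.505, 0.939, 1.01, 2, 2.636, 4.121, 5.323, 5.536}
xmin=-26.961, ymin=-10.445, xmax=-7.939, ymax=5.536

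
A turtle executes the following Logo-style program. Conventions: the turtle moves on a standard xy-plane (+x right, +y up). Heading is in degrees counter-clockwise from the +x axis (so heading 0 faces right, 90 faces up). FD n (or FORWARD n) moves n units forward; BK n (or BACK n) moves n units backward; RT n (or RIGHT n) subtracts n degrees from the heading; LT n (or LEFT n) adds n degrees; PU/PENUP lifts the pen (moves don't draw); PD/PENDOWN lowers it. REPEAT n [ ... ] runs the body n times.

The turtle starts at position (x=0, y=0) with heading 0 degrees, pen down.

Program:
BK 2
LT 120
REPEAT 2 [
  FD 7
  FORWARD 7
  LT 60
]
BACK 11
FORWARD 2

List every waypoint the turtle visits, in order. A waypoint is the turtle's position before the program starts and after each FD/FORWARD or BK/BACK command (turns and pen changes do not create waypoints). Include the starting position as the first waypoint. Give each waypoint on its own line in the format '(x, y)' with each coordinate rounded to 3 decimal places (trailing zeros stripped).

Answer: (0, 0)
(-2, 0)
(-5.5, 6.062)
(-9, 12.124)
(-16, 12.124)
(-23, 12.124)
(-17.5, 21.651)
(-18.5, 19.919)

Derivation:
Executing turtle program step by step:
Start: pos=(0,0), heading=0, pen down
BK 2: (0,0) -> (-2,0) [heading=0, draw]
LT 120: heading 0 -> 120
REPEAT 2 [
  -- iteration 1/2 --
  FD 7: (-2,0) -> (-5.5,6.062) [heading=120, draw]
  FD 7: (-5.5,6.062) -> (-9,12.124) [heading=120, draw]
  LT 60: heading 120 -> 180
  -- iteration 2/2 --
  FD 7: (-9,12.124) -> (-16,12.124) [heading=180, draw]
  FD 7: (-16,12.124) -> (-23,12.124) [heading=180, draw]
  LT 60: heading 180 -> 240
]
BK 11: (-23,12.124) -> (-17.5,21.651) [heading=240, draw]
FD 2: (-17.5,21.651) -> (-18.5,19.919) [heading=240, draw]
Final: pos=(-18.5,19.919), heading=240, 7 segment(s) drawn
Waypoints (8 total):
(0, 0)
(-2, 0)
(-5.5, 6.062)
(-9, 12.124)
(-16, 12.124)
(-23, 12.124)
(-17.5, 21.651)
(-18.5, 19.919)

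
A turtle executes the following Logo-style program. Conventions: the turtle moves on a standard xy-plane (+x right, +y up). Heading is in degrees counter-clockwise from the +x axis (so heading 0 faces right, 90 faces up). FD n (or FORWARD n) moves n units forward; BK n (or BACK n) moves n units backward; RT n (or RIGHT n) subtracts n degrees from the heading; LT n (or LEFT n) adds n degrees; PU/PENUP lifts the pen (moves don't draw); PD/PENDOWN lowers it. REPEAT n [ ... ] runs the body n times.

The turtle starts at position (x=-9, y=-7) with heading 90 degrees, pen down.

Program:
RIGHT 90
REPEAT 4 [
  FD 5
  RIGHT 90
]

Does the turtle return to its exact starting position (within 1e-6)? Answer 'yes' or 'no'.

Executing turtle program step by step:
Start: pos=(-9,-7), heading=90, pen down
RT 90: heading 90 -> 0
REPEAT 4 [
  -- iteration 1/4 --
  FD 5: (-9,-7) -> (-4,-7) [heading=0, draw]
  RT 90: heading 0 -> 270
  -- iteration 2/4 --
  FD 5: (-4,-7) -> (-4,-12) [heading=270, draw]
  RT 90: heading 270 -> 180
  -- iteration 3/4 --
  FD 5: (-4,-12) -> (-9,-12) [heading=180, draw]
  RT 90: heading 180 -> 90
  -- iteration 4/4 --
  FD 5: (-9,-12) -> (-9,-7) [heading=90, draw]
  RT 90: heading 90 -> 0
]
Final: pos=(-9,-7), heading=0, 4 segment(s) drawn

Start position: (-9, -7)
Final position: (-9, -7)
Distance = 0; < 1e-6 -> CLOSED

Answer: yes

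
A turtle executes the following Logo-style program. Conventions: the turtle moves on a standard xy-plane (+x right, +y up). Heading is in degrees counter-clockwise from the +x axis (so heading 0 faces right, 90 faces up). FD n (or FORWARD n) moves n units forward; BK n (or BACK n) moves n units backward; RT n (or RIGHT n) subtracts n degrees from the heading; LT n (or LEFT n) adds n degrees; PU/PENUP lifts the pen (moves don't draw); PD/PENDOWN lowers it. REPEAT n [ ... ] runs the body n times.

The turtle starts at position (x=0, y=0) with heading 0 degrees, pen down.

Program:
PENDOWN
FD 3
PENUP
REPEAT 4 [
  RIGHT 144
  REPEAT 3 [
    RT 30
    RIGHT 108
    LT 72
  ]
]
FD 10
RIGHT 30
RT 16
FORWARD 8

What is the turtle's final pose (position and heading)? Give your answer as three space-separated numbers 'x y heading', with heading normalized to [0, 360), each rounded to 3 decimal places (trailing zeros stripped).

Answer: 13.281 13.018 26

Derivation:
Executing turtle program step by step:
Start: pos=(0,0), heading=0, pen down
PD: pen down
FD 3: (0,0) -> (3,0) [heading=0, draw]
PU: pen up
REPEAT 4 [
  -- iteration 1/4 --
  RT 144: heading 0 -> 216
  REPEAT 3 [
    -- iteration 1/3 --
    RT 30: heading 216 -> 186
    RT 108: heading 186 -> 78
    LT 72: heading 78 -> 150
    -- iteration 2/3 --
    RT 30: heading 150 -> 120
    RT 108: heading 120 -> 12
    LT 72: heading 12 -> 84
    -- iteration 3/3 --
    RT 30: heading 84 -> 54
    RT 108: heading 54 -> 306
    LT 72: heading 306 -> 18
  ]
  -- iteration 2/4 --
  RT 144: heading 18 -> 234
  REPEAT 3 [
    -- iteration 1/3 --
    RT 30: heading 234 -> 204
    RT 108: heading 204 -> 96
    LT 72: heading 96 -> 168
    -- iteration 2/3 --
    RT 30: heading 168 -> 138
    RT 108: heading 138 -> 30
    LT 72: heading 30 -> 102
    -- iteration 3/3 --
    RT 30: heading 102 -> 72
    RT 108: heading 72 -> 324
    LT 72: heading 324 -> 36
  ]
  -- iteration 3/4 --
  RT 144: heading 36 -> 252
  REPEAT 3 [
    -- iteration 1/3 --
    RT 30: heading 252 -> 222
    RT 108: heading 222 -> 114
    LT 72: heading 114 -> 186
    -- iteration 2/3 --
    RT 30: heading 186 -> 156
    RT 108: heading 156 -> 48
    LT 72: heading 48 -> 120
    -- iteration 3/3 --
    RT 30: heading 120 -> 90
    RT 108: heading 90 -> 342
    LT 72: heading 342 -> 54
  ]
  -- iteration 4/4 --
  RT 144: heading 54 -> 270
  REPEAT 3 [
    -- iteration 1/3 --
    RT 30: heading 270 -> 240
    RT 108: heading 240 -> 132
    LT 72: heading 132 -> 204
    -- iteration 2/3 --
    RT 30: heading 204 -> 174
    RT 108: heading 174 -> 66
    LT 72: heading 66 -> 138
    -- iteration 3/3 --
    RT 30: heading 138 -> 108
    RT 108: heading 108 -> 0
    LT 72: heading 0 -> 72
  ]
]
FD 10: (3,0) -> (6.09,9.511) [heading=72, move]
RT 30: heading 72 -> 42
RT 16: heading 42 -> 26
FD 8: (6.09,9.511) -> (13.281,13.018) [heading=26, move]
Final: pos=(13.281,13.018), heading=26, 1 segment(s) drawn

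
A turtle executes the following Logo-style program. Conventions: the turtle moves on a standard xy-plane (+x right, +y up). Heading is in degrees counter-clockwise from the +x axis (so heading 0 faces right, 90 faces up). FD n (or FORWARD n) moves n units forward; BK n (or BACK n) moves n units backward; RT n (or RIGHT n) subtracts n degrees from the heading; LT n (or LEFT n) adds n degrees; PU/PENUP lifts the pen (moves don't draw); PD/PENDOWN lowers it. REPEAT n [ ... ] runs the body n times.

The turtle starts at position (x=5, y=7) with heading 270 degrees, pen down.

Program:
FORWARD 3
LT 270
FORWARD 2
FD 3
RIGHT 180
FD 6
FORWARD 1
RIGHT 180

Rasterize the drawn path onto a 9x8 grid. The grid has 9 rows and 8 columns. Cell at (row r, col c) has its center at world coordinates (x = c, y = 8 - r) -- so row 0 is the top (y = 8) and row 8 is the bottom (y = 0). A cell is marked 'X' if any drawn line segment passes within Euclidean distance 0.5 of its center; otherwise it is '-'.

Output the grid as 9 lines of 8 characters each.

Segment 0: (5,7) -> (5,4)
Segment 1: (5,4) -> (3,4)
Segment 2: (3,4) -> (-0,4)
Segment 3: (-0,4) -> (6,4)
Segment 4: (6,4) -> (7,4)

Answer: --------
-----X--
-----X--
-----X--
XXXXXXXX
--------
--------
--------
--------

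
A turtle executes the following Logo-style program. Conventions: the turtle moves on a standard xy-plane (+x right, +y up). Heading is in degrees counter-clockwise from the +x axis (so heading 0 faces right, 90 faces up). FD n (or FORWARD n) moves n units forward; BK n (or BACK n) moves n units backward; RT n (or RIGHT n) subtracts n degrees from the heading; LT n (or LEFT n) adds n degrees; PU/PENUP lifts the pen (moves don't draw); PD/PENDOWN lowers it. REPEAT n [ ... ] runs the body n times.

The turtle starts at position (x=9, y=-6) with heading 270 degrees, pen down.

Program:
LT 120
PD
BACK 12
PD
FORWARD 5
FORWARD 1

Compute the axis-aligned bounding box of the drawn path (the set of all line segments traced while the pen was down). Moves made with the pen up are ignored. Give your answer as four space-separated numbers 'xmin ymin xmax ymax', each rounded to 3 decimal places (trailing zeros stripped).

Answer: -1.392 -12 9 -6

Derivation:
Executing turtle program step by step:
Start: pos=(9,-6), heading=270, pen down
LT 120: heading 270 -> 30
PD: pen down
BK 12: (9,-6) -> (-1.392,-12) [heading=30, draw]
PD: pen down
FD 5: (-1.392,-12) -> (2.938,-9.5) [heading=30, draw]
FD 1: (2.938,-9.5) -> (3.804,-9) [heading=30, draw]
Final: pos=(3.804,-9), heading=30, 3 segment(s) drawn

Segment endpoints: x in {-1.392, 2.938, 3.804, 9}, y in {-12, -9.5, -9, -6}
xmin=-1.392, ymin=-12, xmax=9, ymax=-6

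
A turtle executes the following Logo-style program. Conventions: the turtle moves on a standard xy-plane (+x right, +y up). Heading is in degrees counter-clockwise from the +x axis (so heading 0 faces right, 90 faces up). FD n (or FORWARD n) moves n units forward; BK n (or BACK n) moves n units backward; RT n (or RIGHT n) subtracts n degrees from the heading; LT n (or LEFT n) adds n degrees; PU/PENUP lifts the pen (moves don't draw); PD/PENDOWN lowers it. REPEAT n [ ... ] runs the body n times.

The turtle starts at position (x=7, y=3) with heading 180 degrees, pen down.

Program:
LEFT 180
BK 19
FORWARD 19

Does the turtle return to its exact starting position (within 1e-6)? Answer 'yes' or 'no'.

Executing turtle program step by step:
Start: pos=(7,3), heading=180, pen down
LT 180: heading 180 -> 0
BK 19: (7,3) -> (-12,3) [heading=0, draw]
FD 19: (-12,3) -> (7,3) [heading=0, draw]
Final: pos=(7,3), heading=0, 2 segment(s) drawn

Start position: (7, 3)
Final position: (7, 3)
Distance = 0; < 1e-6 -> CLOSED

Answer: yes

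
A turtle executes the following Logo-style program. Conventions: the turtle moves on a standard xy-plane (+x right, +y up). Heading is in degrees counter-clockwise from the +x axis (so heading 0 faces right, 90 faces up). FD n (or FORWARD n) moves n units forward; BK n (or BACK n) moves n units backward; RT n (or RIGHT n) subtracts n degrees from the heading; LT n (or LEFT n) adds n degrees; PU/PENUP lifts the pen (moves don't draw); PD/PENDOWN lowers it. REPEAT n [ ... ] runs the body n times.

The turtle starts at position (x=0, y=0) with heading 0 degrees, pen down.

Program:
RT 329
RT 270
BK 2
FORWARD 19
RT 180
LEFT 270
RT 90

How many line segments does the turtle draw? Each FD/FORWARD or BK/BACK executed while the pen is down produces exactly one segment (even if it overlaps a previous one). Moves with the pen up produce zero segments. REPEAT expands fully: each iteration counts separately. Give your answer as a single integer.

Answer: 2

Derivation:
Executing turtle program step by step:
Start: pos=(0,0), heading=0, pen down
RT 329: heading 0 -> 31
RT 270: heading 31 -> 121
BK 2: (0,0) -> (1.03,-1.714) [heading=121, draw]
FD 19: (1.03,-1.714) -> (-8.756,14.572) [heading=121, draw]
RT 180: heading 121 -> 301
LT 270: heading 301 -> 211
RT 90: heading 211 -> 121
Final: pos=(-8.756,14.572), heading=121, 2 segment(s) drawn
Segments drawn: 2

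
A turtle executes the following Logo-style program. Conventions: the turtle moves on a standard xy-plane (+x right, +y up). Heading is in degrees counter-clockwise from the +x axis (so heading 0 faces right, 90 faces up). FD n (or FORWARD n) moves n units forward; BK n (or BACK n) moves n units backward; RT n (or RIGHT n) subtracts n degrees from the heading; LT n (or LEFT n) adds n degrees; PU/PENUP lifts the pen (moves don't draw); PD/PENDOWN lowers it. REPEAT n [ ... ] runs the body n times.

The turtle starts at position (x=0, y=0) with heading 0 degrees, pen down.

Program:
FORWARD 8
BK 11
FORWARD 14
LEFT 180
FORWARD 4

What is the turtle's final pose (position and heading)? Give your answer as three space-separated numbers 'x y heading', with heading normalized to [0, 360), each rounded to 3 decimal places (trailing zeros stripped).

Answer: 7 0 180

Derivation:
Executing turtle program step by step:
Start: pos=(0,0), heading=0, pen down
FD 8: (0,0) -> (8,0) [heading=0, draw]
BK 11: (8,0) -> (-3,0) [heading=0, draw]
FD 14: (-3,0) -> (11,0) [heading=0, draw]
LT 180: heading 0 -> 180
FD 4: (11,0) -> (7,0) [heading=180, draw]
Final: pos=(7,0), heading=180, 4 segment(s) drawn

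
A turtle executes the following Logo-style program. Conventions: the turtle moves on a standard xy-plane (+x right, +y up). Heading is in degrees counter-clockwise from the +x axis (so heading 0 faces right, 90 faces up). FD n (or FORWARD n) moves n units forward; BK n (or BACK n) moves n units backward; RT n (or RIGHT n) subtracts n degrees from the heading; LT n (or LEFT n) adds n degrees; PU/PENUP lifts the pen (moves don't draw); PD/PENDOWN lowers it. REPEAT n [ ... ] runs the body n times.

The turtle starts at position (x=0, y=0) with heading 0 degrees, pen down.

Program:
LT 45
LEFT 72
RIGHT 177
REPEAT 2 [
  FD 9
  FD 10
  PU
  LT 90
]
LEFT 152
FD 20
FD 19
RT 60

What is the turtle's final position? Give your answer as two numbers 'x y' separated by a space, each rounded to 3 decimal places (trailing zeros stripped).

Executing turtle program step by step:
Start: pos=(0,0), heading=0, pen down
LT 45: heading 0 -> 45
LT 72: heading 45 -> 117
RT 177: heading 117 -> 300
REPEAT 2 [
  -- iteration 1/2 --
  FD 9: (0,0) -> (4.5,-7.794) [heading=300, draw]
  FD 10: (4.5,-7.794) -> (9.5,-16.454) [heading=300, draw]
  PU: pen up
  LT 90: heading 300 -> 30
  -- iteration 2/2 --
  FD 9: (9.5,-16.454) -> (17.294,-11.954) [heading=30, move]
  FD 10: (17.294,-11.954) -> (25.954,-6.954) [heading=30, move]
  PU: pen up
  LT 90: heading 30 -> 120
]
LT 152: heading 120 -> 272
FD 20: (25.954,-6.954) -> (26.652,-26.942) [heading=272, move]
FD 19: (26.652,-26.942) -> (27.316,-45.931) [heading=272, move]
RT 60: heading 272 -> 212
Final: pos=(27.316,-45.931), heading=212, 2 segment(s) drawn

Answer: 27.316 -45.931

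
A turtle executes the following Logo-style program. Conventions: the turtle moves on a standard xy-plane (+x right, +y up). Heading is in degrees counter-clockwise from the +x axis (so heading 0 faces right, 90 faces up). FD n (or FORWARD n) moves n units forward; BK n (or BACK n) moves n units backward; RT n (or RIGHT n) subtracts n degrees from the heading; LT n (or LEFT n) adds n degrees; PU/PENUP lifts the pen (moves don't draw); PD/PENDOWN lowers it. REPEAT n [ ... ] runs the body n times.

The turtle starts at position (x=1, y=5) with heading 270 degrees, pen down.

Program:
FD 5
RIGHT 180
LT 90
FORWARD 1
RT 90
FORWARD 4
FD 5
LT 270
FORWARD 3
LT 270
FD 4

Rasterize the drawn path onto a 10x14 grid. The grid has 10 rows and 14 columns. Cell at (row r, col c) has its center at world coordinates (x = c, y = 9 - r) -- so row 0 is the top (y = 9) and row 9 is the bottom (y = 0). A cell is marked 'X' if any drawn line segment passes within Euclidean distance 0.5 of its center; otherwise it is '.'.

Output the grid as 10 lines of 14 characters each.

Answer: XXXX..........
X..X..........
X..X..........
X..X..........
XX.X..........
XX............
XX............
XX............
XX............
XX............

Derivation:
Segment 0: (1,5) -> (1,0)
Segment 1: (1,0) -> (-0,0)
Segment 2: (-0,0) -> (-0,4)
Segment 3: (-0,4) -> (-0,9)
Segment 4: (-0,9) -> (3,9)
Segment 5: (3,9) -> (3,5)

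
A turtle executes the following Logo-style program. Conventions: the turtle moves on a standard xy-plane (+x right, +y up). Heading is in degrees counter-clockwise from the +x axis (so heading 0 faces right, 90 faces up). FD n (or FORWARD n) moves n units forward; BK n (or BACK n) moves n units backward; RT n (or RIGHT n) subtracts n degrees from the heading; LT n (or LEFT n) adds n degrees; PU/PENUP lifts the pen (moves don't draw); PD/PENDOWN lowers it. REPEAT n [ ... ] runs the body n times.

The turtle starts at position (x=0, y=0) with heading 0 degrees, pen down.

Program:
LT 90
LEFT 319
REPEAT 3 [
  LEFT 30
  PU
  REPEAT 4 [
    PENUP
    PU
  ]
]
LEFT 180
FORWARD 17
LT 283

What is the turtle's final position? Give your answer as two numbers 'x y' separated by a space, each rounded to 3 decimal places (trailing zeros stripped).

Answer: 12.83 -11.153

Derivation:
Executing turtle program step by step:
Start: pos=(0,0), heading=0, pen down
LT 90: heading 0 -> 90
LT 319: heading 90 -> 49
REPEAT 3 [
  -- iteration 1/3 --
  LT 30: heading 49 -> 79
  PU: pen up
  REPEAT 4 [
    -- iteration 1/4 --
    PU: pen up
    PU: pen up
    -- iteration 2/4 --
    PU: pen up
    PU: pen up
    -- iteration 3/4 --
    PU: pen up
    PU: pen up
    -- iteration 4/4 --
    PU: pen up
    PU: pen up
  ]
  -- iteration 2/3 --
  LT 30: heading 79 -> 109
  PU: pen up
  REPEAT 4 [
    -- iteration 1/4 --
    PU: pen up
    PU: pen up
    -- iteration 2/4 --
    PU: pen up
    PU: pen up
    -- iteration 3/4 --
    PU: pen up
    PU: pen up
    -- iteration 4/4 --
    PU: pen up
    PU: pen up
  ]
  -- iteration 3/3 --
  LT 30: heading 109 -> 139
  PU: pen up
  REPEAT 4 [
    -- iteration 1/4 --
    PU: pen up
    PU: pen up
    -- iteration 2/4 --
    PU: pen up
    PU: pen up
    -- iteration 3/4 --
    PU: pen up
    PU: pen up
    -- iteration 4/4 --
    PU: pen up
    PU: pen up
  ]
]
LT 180: heading 139 -> 319
FD 17: (0,0) -> (12.83,-11.153) [heading=319, move]
LT 283: heading 319 -> 242
Final: pos=(12.83,-11.153), heading=242, 0 segment(s) drawn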